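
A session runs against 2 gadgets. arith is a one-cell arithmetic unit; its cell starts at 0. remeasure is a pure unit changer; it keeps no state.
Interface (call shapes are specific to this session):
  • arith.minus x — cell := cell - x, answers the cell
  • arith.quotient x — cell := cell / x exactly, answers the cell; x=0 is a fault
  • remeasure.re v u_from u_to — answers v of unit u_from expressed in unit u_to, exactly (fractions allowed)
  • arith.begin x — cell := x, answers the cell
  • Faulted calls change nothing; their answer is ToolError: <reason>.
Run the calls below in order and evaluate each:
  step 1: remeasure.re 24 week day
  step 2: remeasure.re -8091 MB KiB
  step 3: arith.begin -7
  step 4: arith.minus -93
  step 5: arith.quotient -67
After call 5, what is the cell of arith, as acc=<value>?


Answer: acc=-86/67

Derivation:
% 1. remeasure.re(v='24', u_from='week', u_to='day') == 168
% 2. remeasure.re(v='-8091', u_from='MB', u_to='KiB') == -126421875/16
% 3. arith.begin(x='-7') == -7
% 4. arith.minus(x='-93') == 86
% 5. arith.quotient(x='-67') == -86/67


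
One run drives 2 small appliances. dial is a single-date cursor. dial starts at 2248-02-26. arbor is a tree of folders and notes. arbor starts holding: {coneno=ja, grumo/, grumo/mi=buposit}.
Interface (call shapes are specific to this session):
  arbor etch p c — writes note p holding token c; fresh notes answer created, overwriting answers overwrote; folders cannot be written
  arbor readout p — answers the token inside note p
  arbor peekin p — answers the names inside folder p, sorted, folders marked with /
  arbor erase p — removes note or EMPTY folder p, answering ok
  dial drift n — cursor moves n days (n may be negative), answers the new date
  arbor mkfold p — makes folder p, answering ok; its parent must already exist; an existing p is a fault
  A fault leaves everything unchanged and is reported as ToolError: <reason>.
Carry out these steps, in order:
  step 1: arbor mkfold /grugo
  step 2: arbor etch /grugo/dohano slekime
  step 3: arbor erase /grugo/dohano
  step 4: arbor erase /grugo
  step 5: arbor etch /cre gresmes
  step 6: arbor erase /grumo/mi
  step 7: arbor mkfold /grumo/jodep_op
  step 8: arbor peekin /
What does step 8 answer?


Answer: [coneno, cre, grumo/]

Derivation:
Act: arbor mkfold[p=/grugo]
Obs: ok
Act: arbor etch[p=/grugo/dohano; c=slekime]
Obs: created
Act: arbor erase[p=/grugo/dohano]
Obs: ok
Act: arbor erase[p=/grugo]
Obs: ok
Act: arbor etch[p=/cre; c=gresmes]
Obs: created
Act: arbor erase[p=/grumo/mi]
Obs: ok
Act: arbor mkfold[p=/grumo/jodep_op]
Obs: ok
Act: arbor peekin[p=/]
Obs: [coneno, cre, grumo/]


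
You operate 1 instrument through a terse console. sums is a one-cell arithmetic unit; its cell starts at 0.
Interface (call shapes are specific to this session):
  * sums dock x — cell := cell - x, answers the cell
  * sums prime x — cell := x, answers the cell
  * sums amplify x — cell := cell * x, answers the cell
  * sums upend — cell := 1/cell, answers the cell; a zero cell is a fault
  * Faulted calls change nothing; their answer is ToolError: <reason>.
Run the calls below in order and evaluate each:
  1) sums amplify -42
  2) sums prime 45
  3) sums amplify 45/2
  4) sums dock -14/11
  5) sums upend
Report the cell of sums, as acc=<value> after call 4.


-- 1. sums amplify(x→-42) => 0
-- 2. sums prime(x→45) => 45
-- 3. sums amplify(x→45/2) => 2025/2
-- 4. sums dock(x→-14/11) => 22303/22
-- 5. sums upend() => 22/22303

Answer: acc=22303/22


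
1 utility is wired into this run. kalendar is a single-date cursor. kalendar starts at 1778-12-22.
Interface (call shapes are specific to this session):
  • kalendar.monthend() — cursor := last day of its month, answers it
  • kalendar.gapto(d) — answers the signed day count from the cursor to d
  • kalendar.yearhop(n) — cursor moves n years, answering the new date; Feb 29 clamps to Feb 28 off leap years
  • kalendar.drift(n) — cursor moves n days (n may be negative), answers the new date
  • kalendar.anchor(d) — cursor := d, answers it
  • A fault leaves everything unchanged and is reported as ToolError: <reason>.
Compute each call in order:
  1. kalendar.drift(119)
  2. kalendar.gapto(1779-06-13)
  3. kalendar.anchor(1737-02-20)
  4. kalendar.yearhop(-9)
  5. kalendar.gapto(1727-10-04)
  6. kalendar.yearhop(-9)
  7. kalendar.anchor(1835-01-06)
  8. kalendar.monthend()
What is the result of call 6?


Answer: 1719-02-20

Derivation:
> drift n: 119
= 1779-04-20
> gapto d: 1779-06-13
= 54
> anchor d: 1737-02-20
= 1737-02-20
> yearhop n: -9
= 1728-02-20
> gapto d: 1727-10-04
= -139
> yearhop n: -9
= 1719-02-20
> anchor d: 1835-01-06
= 1835-01-06
> monthend
= 1835-01-31


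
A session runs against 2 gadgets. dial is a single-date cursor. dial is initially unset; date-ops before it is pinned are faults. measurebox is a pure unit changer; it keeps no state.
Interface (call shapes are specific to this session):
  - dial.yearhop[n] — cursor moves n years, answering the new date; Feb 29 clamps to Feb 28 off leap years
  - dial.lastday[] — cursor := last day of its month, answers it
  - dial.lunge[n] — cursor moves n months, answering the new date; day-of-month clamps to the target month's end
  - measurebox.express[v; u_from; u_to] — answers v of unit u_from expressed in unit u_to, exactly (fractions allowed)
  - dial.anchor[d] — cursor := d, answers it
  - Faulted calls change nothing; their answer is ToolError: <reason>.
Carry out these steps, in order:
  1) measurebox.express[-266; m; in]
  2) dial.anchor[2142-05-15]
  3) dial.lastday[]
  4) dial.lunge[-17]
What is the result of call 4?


[in] measurebox.express -266 m in
= -1330000/127
[in] dial.anchor 2142-05-15
= 2142-05-15
[in] dial.lastday
= 2142-05-31
[in] dial.lunge -17
= 2140-12-31

Answer: 2140-12-31


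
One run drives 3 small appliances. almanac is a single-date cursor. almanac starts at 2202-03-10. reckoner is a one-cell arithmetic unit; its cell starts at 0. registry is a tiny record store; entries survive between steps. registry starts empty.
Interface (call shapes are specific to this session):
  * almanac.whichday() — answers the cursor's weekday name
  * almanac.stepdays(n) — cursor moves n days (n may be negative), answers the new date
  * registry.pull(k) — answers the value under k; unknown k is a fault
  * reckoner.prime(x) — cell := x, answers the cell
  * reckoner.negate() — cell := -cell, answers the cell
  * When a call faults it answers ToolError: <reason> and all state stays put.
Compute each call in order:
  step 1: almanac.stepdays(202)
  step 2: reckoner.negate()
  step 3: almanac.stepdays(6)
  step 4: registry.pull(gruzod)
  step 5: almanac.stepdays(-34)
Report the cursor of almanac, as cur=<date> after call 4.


Answer: cur=2202-10-04

Derivation:
I call stepdays on n→202, yielding 2202-09-28.
Using negate(), and observe 0.
I try stepdays on n→6: 2202-10-04.
Next I call pull on k→gruzod, → ToolError: no such key gruzod.
Calling stepdays on n→-34, and see 2202-08-31.


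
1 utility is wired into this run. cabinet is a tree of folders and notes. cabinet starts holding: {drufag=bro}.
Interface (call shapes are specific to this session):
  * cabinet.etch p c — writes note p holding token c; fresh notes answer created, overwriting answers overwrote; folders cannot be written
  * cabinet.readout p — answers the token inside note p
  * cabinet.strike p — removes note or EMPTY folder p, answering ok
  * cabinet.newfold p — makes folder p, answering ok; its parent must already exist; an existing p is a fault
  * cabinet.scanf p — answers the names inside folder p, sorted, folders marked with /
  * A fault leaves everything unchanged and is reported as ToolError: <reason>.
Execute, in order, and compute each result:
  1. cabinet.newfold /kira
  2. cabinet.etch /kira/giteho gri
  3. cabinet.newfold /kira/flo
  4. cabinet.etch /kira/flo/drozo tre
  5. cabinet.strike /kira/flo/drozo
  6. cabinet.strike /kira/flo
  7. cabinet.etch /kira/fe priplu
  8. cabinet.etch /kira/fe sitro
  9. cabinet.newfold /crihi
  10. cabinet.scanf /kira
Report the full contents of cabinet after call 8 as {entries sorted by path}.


! newfold(p=/kira) : ok
! etch(p=/kira/giteho, c=gri) : created
! newfold(p=/kira/flo) : ok
! etch(p=/kira/flo/drozo, c=tre) : created
! strike(p=/kira/flo/drozo) : ok
! strike(p=/kira/flo) : ok
! etch(p=/kira/fe, c=priplu) : created
! etch(p=/kira/fe, c=sitro) : overwrote
! newfold(p=/crihi) : ok
! scanf(p=/kira) : [fe, giteho]

Answer: {drufag=bro, kira/, kira/fe=sitro, kira/giteho=gri}


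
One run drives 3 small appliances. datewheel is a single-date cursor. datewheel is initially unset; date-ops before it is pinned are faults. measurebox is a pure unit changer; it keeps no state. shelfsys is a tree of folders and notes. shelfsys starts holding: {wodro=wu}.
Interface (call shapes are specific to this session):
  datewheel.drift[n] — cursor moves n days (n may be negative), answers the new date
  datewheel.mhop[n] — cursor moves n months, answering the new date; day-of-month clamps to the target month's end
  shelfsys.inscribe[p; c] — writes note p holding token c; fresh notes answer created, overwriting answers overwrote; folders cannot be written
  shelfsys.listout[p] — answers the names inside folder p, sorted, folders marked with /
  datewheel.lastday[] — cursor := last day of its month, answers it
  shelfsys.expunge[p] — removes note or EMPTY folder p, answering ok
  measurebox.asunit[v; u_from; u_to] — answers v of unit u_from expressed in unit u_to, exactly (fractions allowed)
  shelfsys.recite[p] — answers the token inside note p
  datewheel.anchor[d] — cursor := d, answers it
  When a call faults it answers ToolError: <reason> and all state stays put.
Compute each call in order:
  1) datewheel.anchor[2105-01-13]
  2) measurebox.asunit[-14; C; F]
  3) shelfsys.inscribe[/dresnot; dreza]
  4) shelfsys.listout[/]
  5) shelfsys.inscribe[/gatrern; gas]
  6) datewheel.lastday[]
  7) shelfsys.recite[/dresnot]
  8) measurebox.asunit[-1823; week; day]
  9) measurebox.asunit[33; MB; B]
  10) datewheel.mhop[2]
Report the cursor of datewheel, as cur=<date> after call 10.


Answer: cur=2105-03-31

Derivation:
Calling datewheel.anchor on d='2105-01-13', and observe 2105-01-13.
I try measurebox.asunit on v='-14', u_from='C', u_to='F', and see 34/5.
Next I call shelfsys.inscribe on p='/dresnot', c='dreza', which returns created.
I run shelfsys.listout on p='/', which returns [dresnot, wodro].
Next I call shelfsys.inscribe on p='/gatrern', c='gas', and see created.
I call datewheel.lastday, → 2105-01-31.
Next I call shelfsys.recite on p='/dresnot', and see dreza.
Now I run measurebox.asunit on v='-1823', u_from='week', u_to='day', and get -12761.
Then measurebox.asunit on v='33', u_from='MB', u_to='B', — result: 33000000.
I use datewheel.mhop on n='2', — result: 2105-03-31.


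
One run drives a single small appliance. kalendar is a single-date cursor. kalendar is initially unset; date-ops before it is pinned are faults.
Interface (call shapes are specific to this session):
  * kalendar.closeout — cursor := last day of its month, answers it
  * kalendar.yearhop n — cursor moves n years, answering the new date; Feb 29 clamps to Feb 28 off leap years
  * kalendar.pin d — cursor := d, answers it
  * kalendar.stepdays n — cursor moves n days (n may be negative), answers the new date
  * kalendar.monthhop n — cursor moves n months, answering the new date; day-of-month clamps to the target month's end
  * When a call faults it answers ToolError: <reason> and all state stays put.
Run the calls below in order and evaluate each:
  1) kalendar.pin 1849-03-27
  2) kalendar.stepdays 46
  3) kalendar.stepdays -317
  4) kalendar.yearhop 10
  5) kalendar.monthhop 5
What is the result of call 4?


Answer: 1858-06-29

Derivation:
CALL kalendar.pin[d→1849-03-27]
RET  1849-03-27
CALL kalendar.stepdays[n→46]
RET  1849-05-12
CALL kalendar.stepdays[n→-317]
RET  1848-06-29
CALL kalendar.yearhop[n→10]
RET  1858-06-29
CALL kalendar.monthhop[n→5]
RET  1858-11-29


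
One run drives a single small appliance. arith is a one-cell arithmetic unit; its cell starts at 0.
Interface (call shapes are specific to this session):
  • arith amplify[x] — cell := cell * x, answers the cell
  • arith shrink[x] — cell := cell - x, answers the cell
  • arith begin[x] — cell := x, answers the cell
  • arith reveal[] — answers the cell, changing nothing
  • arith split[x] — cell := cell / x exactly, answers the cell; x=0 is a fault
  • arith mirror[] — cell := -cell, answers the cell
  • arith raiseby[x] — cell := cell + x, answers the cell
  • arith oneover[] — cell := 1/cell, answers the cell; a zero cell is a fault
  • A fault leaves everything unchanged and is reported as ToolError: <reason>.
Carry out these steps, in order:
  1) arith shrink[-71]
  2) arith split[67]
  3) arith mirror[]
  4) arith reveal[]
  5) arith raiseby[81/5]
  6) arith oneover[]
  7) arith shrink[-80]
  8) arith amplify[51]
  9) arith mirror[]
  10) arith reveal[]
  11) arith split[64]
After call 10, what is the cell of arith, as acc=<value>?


Answer: acc=-20710845/5072

Derivation:
>> arith shrink(x=-71)
<< 71
>> arith split(x=67)
<< 71/67
>> arith mirror()
<< -71/67
>> arith reveal()
<< -71/67
>> arith raiseby(x=81/5)
<< 5072/335
>> arith oneover()
<< 335/5072
>> arith shrink(x=-80)
<< 406095/5072
>> arith amplify(x=51)
<< 20710845/5072
>> arith mirror()
<< -20710845/5072
>> arith reveal()
<< -20710845/5072
>> arith split(x=64)
<< -20710845/324608


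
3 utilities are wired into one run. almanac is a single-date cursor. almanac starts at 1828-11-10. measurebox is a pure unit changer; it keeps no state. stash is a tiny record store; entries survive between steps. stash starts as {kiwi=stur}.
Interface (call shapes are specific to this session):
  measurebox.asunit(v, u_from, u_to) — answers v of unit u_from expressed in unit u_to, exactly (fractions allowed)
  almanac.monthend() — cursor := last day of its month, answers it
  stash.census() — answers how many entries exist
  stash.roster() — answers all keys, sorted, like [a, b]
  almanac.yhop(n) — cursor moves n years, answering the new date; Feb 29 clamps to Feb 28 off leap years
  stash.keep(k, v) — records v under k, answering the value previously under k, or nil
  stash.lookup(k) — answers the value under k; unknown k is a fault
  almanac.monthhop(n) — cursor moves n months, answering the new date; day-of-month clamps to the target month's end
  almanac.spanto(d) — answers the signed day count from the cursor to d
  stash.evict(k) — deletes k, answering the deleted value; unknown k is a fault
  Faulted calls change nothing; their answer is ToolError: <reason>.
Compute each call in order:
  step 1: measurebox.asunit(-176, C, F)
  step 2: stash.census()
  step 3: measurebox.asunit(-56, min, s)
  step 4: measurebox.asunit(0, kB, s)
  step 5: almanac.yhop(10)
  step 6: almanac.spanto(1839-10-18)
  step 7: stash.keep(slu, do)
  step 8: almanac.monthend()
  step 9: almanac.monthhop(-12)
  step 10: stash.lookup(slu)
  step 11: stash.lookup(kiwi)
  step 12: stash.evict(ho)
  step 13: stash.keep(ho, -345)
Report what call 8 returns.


·→ measurebox.asunit(v: -176, u_from: C, u_to: F)
·← -1424/5
·→ stash.census()
·← 1
·→ measurebox.asunit(v: -56, u_from: min, u_to: s)
·← -3360
·→ measurebox.asunit(v: 0, u_from: kB, u_to: s)
·← ToolError: incompatible units
·→ almanac.yhop(n: 10)
·← 1838-11-10
·→ almanac.spanto(d: 1839-10-18)
·← 342
·→ stash.keep(k: slu, v: do)
·← nil
·→ almanac.monthend()
·← 1838-11-30
·→ almanac.monthhop(n: -12)
·← 1837-11-30
·→ stash.lookup(k: slu)
·← do
·→ stash.lookup(k: kiwi)
·← stur
·→ stash.evict(k: ho)
·← ToolError: no such key ho
·→ stash.keep(k: ho, v: -345)
·← nil

Answer: 1838-11-30


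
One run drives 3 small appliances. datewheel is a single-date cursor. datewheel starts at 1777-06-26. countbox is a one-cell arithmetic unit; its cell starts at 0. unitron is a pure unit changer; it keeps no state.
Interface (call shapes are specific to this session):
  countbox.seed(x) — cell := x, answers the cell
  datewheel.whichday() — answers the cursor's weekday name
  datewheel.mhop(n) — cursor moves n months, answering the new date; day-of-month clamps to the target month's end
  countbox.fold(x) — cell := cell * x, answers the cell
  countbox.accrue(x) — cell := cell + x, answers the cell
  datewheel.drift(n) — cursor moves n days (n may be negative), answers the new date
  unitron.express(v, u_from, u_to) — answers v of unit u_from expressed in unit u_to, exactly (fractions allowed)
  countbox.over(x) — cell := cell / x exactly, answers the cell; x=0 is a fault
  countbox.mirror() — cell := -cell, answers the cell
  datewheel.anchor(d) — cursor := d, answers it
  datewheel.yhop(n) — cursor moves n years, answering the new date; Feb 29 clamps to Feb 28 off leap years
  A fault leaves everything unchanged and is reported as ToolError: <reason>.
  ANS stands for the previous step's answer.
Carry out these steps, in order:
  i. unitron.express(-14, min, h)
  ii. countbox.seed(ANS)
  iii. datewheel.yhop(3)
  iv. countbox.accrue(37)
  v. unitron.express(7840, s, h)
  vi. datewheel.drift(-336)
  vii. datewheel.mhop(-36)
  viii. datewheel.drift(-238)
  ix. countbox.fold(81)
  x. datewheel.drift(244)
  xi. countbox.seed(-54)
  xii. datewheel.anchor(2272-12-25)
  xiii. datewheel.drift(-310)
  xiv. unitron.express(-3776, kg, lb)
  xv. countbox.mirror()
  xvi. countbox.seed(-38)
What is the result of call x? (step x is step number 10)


Answer: 1776-08-01

Derivation:
~$ express v='-14' u_from='min' u_to='h'
[out] -7/30
~$ seed x='ANS'
[out] -7/30
~$ yhop n='3'
[out] 1780-06-26
~$ accrue x='37'
[out] 1103/30
~$ express v='7840' u_from='s' u_to='h'
[out] 98/45
~$ drift n='-336'
[out] 1779-07-26
~$ mhop n='-36'
[out] 1776-07-26
~$ drift n='-238'
[out] 1775-12-01
~$ fold x='81'
[out] 29781/10
~$ drift n='244'
[out] 1776-08-01
~$ seed x='-54'
[out] -54
~$ anchor d='2272-12-25'
[out] 2272-12-25
~$ drift n='-310'
[out] 2272-02-19
~$ express v='-3776' u_from='kg' u_to='lb'
[out] -377600000000/45359237
~$ mirror
[out] 54
~$ seed x='-38'
[out] -38


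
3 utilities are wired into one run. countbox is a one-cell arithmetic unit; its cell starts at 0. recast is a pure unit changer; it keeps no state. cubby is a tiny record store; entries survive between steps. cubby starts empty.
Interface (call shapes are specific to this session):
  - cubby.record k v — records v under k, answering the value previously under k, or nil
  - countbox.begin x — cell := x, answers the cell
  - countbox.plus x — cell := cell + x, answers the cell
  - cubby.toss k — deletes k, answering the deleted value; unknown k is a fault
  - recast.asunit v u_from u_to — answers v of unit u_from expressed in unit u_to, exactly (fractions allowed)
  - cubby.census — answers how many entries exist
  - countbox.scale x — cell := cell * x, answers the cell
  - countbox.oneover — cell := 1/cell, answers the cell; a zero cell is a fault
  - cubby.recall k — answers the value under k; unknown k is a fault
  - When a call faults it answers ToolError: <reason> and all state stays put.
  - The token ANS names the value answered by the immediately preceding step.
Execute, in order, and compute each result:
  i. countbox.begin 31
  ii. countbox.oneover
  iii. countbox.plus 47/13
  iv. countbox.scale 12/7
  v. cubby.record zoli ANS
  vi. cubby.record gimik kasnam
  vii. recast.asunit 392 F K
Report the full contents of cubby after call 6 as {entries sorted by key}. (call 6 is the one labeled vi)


Answer: {gimik=kasnam, zoli=2520/403}

Derivation:
~$ begin x=31
  31
~$ oneover
  1/31
~$ plus x=47/13
  1470/403
~$ scale x=12/7
  2520/403
~$ record k=zoli v=ANS
  nil
~$ record k=gimik v=kasnam
  nil
~$ asunit v=392 u_from=F u_to=K
  9463/20


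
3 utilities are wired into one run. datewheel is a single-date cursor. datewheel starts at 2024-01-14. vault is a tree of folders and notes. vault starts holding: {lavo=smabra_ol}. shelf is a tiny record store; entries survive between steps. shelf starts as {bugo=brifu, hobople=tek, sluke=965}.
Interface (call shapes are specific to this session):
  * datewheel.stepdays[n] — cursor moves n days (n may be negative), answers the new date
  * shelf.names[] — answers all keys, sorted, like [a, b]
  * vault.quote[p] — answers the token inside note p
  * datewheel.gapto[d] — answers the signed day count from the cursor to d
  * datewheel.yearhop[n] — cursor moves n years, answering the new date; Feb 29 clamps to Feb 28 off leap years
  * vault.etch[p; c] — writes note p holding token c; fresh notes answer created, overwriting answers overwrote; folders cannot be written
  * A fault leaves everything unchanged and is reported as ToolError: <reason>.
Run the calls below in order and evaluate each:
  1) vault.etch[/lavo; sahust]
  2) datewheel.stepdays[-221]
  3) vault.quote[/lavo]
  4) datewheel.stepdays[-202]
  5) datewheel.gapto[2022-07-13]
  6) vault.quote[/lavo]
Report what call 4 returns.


Answer: 2022-11-17

Derivation:
-> vault.etch(p='/lavo', c='sahust')
<- overwrote
-> datewheel.stepdays(n='-221')
<- 2023-06-07
-> vault.quote(p='/lavo')
<- sahust
-> datewheel.stepdays(n='-202')
<- 2022-11-17
-> datewheel.gapto(d='2022-07-13')
<- -127
-> vault.quote(p='/lavo')
<- sahust


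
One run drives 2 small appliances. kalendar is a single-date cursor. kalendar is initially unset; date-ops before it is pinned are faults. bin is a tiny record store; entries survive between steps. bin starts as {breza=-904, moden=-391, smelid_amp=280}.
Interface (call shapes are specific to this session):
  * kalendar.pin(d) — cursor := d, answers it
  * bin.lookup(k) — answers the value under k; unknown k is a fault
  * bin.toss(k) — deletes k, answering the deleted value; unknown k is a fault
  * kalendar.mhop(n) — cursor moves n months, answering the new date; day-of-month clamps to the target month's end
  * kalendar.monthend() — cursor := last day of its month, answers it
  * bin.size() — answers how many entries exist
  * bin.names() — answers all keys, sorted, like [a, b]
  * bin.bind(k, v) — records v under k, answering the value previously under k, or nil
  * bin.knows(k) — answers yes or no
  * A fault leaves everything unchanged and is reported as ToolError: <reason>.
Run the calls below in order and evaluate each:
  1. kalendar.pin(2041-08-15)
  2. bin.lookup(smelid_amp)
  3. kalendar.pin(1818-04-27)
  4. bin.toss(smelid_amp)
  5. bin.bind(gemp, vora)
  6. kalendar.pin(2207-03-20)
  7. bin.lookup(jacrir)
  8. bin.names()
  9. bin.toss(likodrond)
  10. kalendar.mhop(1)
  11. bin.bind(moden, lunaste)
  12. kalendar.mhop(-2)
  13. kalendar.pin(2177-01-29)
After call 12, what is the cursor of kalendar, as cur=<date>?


Answer: cur=2207-02-20

Derivation:
>> kalendar.pin(d→2041-08-15)
<< 2041-08-15
>> bin.lookup(k→smelid_amp)
<< 280
>> kalendar.pin(d→1818-04-27)
<< 1818-04-27
>> bin.toss(k→smelid_amp)
<< 280
>> bin.bind(k→gemp, v→vora)
<< nil
>> kalendar.pin(d→2207-03-20)
<< 2207-03-20
>> bin.lookup(k→jacrir)
<< ToolError: no such key jacrir
>> bin.names()
<< [breza, gemp, moden]
>> bin.toss(k→likodrond)
<< ToolError: no such key likodrond
>> kalendar.mhop(n→1)
<< 2207-04-20
>> bin.bind(k→moden, v→lunaste)
<< -391
>> kalendar.mhop(n→-2)
<< 2207-02-20
>> kalendar.pin(d→2177-01-29)
<< 2177-01-29


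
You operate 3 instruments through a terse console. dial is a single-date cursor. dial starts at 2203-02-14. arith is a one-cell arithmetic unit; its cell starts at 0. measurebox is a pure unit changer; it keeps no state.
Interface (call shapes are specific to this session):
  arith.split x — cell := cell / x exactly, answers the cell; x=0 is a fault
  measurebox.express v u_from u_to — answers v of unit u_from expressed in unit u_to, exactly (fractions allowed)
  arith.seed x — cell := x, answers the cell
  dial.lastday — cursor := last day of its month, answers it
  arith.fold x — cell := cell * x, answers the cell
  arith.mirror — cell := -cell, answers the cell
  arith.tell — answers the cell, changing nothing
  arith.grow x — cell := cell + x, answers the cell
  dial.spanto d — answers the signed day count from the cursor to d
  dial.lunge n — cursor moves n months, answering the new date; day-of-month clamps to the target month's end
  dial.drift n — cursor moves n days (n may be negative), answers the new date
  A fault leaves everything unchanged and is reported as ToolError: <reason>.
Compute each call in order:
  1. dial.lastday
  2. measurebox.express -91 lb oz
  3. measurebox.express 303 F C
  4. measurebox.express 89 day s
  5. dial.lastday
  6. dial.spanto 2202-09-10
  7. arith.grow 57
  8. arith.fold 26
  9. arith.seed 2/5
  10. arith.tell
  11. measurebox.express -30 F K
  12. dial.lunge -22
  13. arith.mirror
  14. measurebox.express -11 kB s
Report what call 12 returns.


Using lastday(), which returns 2203-02-28.
Then express with v→-91, u_from→lb, u_to→oz, and get -1456.
I run express with v→303, u_from→F, u_to→C, and see 1355/9.
Then express with v→89, u_from→day, u_to→s, and see 7689600.
Next I call lastday(), and see 2203-02-28.
Using spanto with d→2202-09-10, yielding -171.
Using grow with x→57, and observe 57.
Next I call fold with x→26: 1482.
I invoke seed with x→2/5, yielding 2/5.
Invoking tell, which returns 2/5.
Using express with v→-30, u_from→F, u_to→K, — result: 42967/180.
Invoking lunge with n→-22, which returns 2201-04-28.
I try mirror(), and see -2/5.
Now I run express with v→-11, u_from→kB, u_to→s, which returns ToolError: incompatible units.

Answer: 2201-04-28


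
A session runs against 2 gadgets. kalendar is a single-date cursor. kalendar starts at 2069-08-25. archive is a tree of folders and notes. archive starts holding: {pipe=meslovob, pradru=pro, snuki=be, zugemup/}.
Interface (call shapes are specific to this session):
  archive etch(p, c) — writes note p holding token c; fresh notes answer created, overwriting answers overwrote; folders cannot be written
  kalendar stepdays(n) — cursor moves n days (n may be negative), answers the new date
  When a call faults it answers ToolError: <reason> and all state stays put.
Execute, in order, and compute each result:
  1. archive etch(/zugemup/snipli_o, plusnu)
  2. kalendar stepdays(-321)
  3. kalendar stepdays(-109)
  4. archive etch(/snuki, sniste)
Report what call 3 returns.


Answer: 2068-06-21

Derivation:
Next I call archive etch on p: /zugemup/snipli_o, c: plusnu: created.
Using kalendar stepdays on n: -321, and get 2068-10-08.
I use kalendar stepdays on n: -109, → 2068-06-21.
Using archive etch on p: /snuki, c: sniste, yielding overwrote.


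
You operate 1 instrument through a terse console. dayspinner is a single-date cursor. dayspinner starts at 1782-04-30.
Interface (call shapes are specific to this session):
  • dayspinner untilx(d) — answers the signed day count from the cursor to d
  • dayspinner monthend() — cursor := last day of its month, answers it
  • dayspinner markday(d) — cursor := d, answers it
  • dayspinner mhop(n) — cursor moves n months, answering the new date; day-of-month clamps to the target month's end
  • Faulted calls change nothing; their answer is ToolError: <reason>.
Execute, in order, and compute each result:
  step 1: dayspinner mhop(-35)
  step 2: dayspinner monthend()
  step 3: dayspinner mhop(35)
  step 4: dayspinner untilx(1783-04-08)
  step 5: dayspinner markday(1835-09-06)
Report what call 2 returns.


Answer: 1779-05-31

Derivation:
>>> dayspinner mhop n='-35'
  1779-05-30
>>> dayspinner monthend
  1779-05-31
>>> dayspinner mhop n='35'
  1782-04-30
>>> dayspinner untilx d='1783-04-08'
  343
>>> dayspinner markday d='1835-09-06'
  1835-09-06


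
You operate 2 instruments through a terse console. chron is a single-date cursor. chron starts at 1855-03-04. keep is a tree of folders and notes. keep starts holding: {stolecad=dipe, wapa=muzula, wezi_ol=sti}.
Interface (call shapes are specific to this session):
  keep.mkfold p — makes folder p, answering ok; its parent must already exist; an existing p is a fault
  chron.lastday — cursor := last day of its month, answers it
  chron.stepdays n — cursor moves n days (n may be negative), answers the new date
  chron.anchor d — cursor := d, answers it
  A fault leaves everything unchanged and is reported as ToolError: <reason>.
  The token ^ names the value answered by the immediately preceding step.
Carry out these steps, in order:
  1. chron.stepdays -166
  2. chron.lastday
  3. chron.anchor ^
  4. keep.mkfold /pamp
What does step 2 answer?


Answer: 1854-09-30

Derivation:
Then chron.stepdays on n=-166, which returns 1854-09-19.
I run chron.lastday: 1854-09-30.
Then chron.anchor on d=^, which returns 1854-09-30.
Using keep.mkfold on p=/pamp, giving ok.


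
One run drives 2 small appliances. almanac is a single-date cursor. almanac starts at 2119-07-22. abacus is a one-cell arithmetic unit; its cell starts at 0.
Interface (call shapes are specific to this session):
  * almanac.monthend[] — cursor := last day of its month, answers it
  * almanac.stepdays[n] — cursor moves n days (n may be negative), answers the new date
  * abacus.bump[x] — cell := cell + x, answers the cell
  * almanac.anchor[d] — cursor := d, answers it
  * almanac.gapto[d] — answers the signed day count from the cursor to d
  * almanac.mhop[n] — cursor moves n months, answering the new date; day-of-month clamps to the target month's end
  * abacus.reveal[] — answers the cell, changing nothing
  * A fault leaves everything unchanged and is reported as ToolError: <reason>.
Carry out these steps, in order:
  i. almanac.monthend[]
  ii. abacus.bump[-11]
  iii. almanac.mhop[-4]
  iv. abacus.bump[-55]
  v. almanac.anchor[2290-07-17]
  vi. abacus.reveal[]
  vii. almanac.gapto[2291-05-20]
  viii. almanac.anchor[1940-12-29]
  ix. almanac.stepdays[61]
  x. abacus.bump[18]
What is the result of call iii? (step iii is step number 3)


Answer: 2119-03-31

Derivation:
% 1. almanac.monthend() == 2119-07-31
% 2. abacus.bump(-11) == -11
% 3. almanac.mhop(-4) == 2119-03-31
% 4. abacus.bump(-55) == -66
% 5. almanac.anchor(2290-07-17) == 2290-07-17
% 6. abacus.reveal() == -66
% 7. almanac.gapto(2291-05-20) == 307
% 8. almanac.anchor(1940-12-29) == 1940-12-29
% 9. almanac.stepdays(61) == 1941-02-28
% 10. abacus.bump(18) == -48


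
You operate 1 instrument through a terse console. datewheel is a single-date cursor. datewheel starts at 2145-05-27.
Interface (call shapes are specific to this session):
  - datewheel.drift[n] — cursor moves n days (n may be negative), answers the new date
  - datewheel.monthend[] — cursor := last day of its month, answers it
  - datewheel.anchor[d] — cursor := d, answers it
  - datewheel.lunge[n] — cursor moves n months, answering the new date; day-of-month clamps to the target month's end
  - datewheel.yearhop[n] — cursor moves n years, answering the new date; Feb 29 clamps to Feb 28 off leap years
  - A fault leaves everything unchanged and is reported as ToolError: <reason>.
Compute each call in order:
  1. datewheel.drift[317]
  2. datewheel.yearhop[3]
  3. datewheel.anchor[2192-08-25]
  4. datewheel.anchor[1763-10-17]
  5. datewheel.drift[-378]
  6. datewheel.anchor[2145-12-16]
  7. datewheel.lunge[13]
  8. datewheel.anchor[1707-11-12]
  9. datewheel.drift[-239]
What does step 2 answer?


Answer: 2149-04-09

Derivation:
Do: datewheel.drift[n: 317]
See: 2146-04-09
Do: datewheel.yearhop[n: 3]
See: 2149-04-09
Do: datewheel.anchor[d: 2192-08-25]
See: 2192-08-25
Do: datewheel.anchor[d: 1763-10-17]
See: 1763-10-17
Do: datewheel.drift[n: -378]
See: 1762-10-04
Do: datewheel.anchor[d: 2145-12-16]
See: 2145-12-16
Do: datewheel.lunge[n: 13]
See: 2147-01-16
Do: datewheel.anchor[d: 1707-11-12]
See: 1707-11-12
Do: datewheel.drift[n: -239]
See: 1707-03-18


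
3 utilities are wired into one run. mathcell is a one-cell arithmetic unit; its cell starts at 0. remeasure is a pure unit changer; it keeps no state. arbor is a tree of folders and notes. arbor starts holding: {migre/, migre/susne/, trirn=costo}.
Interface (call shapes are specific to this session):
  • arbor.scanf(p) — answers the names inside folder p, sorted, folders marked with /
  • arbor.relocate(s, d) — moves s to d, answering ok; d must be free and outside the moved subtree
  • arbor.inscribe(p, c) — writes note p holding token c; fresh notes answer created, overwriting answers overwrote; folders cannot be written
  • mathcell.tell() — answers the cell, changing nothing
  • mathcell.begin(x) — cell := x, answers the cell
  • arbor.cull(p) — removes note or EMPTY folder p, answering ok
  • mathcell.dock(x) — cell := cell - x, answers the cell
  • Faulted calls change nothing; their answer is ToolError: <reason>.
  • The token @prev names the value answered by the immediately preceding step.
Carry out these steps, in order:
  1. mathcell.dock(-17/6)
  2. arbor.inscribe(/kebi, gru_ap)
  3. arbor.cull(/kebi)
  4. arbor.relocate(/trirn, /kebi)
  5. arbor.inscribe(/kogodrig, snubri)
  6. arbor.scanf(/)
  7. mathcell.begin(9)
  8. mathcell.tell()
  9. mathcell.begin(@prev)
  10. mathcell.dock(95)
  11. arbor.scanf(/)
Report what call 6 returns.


% mathcell.dock x: -17/6
= 17/6
% arbor.inscribe p: /kebi c: gru_ap
= created
% arbor.cull p: /kebi
= ok
% arbor.relocate s: /trirn d: /kebi
= ok
% arbor.inscribe p: /kogodrig c: snubri
= created
% arbor.scanf p: /
= [kebi, kogodrig, migre/]
% mathcell.begin x: 9
= 9
% mathcell.tell
= 9
% mathcell.begin x: @prev
= 9
% mathcell.dock x: 95
= -86
% arbor.scanf p: /
= [kebi, kogodrig, migre/]

Answer: [kebi, kogodrig, migre/]


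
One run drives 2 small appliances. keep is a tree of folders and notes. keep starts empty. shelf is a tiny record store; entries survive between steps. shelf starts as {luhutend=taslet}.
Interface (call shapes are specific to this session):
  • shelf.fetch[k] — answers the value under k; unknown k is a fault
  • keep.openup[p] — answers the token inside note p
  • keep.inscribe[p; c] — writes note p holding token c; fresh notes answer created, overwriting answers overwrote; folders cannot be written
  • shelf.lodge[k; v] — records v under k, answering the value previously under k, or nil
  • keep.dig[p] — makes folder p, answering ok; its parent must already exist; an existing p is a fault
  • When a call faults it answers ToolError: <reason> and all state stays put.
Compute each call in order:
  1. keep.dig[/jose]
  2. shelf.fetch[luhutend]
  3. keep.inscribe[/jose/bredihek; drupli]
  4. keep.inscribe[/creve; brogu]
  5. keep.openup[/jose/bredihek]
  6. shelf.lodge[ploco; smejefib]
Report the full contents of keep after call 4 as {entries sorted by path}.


Act: keep.dig[p→/jose]
Obs: ok
Act: shelf.fetch[k→luhutend]
Obs: taslet
Act: keep.inscribe[p→/jose/bredihek; c→drupli]
Obs: created
Act: keep.inscribe[p→/creve; c→brogu]
Obs: created
Act: keep.openup[p→/jose/bredihek]
Obs: drupli
Act: shelf.lodge[k→ploco; v→smejefib]
Obs: nil

Answer: {creve=brogu, jose/, jose/bredihek=drupli}


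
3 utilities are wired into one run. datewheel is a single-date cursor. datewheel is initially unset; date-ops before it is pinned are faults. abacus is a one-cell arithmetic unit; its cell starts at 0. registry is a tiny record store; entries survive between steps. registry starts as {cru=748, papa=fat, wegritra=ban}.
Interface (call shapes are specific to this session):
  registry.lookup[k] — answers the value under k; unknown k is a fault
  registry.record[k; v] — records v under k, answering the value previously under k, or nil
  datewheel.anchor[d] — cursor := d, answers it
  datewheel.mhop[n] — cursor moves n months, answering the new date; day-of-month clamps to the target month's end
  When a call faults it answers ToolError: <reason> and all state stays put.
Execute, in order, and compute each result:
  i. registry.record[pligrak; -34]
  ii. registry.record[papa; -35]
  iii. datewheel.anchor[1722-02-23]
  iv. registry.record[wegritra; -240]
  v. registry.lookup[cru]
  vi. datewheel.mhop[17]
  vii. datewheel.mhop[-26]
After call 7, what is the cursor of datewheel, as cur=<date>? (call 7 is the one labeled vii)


% record k→pligrak v→-34
[out] nil
% record k→papa v→-35
[out] fat
% anchor d→1722-02-23
[out] 1722-02-23
% record k→wegritra v→-240
[out] ban
% lookup k→cru
[out] 748
% mhop n→17
[out] 1723-07-23
% mhop n→-26
[out] 1721-05-23

Answer: cur=1721-05-23


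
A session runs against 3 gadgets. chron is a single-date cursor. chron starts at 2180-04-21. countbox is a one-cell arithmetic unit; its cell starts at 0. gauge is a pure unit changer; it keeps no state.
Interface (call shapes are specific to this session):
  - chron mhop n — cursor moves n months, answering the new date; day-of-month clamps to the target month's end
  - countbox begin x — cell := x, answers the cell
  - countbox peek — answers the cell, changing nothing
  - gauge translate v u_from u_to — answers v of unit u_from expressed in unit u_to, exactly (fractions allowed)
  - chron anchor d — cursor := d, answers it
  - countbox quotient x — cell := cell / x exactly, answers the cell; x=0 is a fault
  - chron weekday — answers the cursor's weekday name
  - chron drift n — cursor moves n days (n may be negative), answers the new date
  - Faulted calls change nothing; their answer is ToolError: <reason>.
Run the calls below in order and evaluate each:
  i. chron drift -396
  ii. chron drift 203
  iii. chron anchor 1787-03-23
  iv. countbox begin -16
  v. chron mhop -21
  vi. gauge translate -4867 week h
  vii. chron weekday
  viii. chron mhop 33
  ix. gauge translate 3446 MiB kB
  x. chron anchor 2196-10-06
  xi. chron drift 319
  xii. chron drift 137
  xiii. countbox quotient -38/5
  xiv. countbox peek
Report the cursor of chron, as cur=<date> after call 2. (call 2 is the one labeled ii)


Answer: cur=2179-10-11

Derivation:
// 1. chron drift(n: -396) : 2179-03-22
// 2. chron drift(n: 203) : 2179-10-11
// 3. chron anchor(d: 1787-03-23) : 1787-03-23
// 4. countbox begin(x: -16) : -16
// 5. chron mhop(n: -21) : 1785-06-23
// 6. gauge translate(v: -4867, u_from: week, u_to: h) : -817656
// 7. chron weekday() : Thursday
// 8. chron mhop(n: 33) : 1788-03-23
// 9. gauge translate(v: 3446, u_from: MiB, u_to: kB) : 451674112/125
// 10. chron anchor(d: 2196-10-06) : 2196-10-06
// 11. chron drift(n: 319) : 2197-08-21
// 12. chron drift(n: 137) : 2198-01-05
// 13. countbox quotient(x: -38/5) : 40/19
// 14. countbox peek() : 40/19


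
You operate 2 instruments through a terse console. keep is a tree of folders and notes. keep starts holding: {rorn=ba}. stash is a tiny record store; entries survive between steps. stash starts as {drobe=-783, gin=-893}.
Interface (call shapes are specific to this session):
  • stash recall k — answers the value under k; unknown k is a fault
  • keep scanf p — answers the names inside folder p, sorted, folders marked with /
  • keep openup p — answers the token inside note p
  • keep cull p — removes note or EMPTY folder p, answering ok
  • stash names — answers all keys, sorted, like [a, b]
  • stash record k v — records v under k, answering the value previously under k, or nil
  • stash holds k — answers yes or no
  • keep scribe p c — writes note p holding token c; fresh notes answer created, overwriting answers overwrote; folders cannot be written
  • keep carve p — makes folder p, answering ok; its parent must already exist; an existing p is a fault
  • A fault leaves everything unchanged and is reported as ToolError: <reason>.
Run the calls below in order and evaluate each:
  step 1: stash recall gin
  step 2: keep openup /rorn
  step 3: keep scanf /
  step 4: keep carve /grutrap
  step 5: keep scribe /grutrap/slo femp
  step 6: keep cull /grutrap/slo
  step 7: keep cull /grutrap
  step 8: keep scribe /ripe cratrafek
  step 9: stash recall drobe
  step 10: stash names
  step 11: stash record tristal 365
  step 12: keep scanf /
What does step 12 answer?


Answer: [ripe, rorn]

Derivation:
·→ stash recall(k: gin)
·← -893
·→ keep openup(p: /rorn)
·← ba
·→ keep scanf(p: /)
·← [rorn]
·→ keep carve(p: /grutrap)
·← ok
·→ keep scribe(p: /grutrap/slo, c: femp)
·← created
·→ keep cull(p: /grutrap/slo)
·← ok
·→ keep cull(p: /grutrap)
·← ok
·→ keep scribe(p: /ripe, c: cratrafek)
·← created
·→ stash recall(k: drobe)
·← -783
·→ stash names()
·← [drobe, gin]
·→ stash record(k: tristal, v: 365)
·← nil
·→ keep scanf(p: /)
·← [ripe, rorn]
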